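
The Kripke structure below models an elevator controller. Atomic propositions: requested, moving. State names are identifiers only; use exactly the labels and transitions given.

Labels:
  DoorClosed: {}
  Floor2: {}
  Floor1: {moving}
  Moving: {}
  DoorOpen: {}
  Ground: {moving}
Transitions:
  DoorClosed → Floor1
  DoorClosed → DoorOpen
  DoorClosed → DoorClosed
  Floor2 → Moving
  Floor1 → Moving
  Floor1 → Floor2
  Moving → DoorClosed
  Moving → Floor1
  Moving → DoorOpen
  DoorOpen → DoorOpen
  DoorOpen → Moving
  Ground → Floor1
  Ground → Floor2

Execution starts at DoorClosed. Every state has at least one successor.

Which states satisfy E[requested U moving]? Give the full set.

States satisfying requested: ∅.
States satisfying moving: {Floor1, Ground}.
States satisfying E[requested U moving]: {Floor1, Ground}.

{Floor1, Ground}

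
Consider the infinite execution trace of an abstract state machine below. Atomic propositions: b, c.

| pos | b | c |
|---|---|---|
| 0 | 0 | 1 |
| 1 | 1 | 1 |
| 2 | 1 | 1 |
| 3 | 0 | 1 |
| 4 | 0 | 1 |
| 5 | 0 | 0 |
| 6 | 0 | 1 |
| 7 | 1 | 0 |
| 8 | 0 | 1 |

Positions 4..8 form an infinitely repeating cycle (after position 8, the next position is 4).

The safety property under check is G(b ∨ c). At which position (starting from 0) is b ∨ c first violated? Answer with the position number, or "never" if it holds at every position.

Check b ∨ c at each position in order: 0 ✓, 1 ✓, 2 ✓, 3 ✓, 4 ✓.
At position 5 the labels are {}, so b ∨ c is false there. This is the first violation.

5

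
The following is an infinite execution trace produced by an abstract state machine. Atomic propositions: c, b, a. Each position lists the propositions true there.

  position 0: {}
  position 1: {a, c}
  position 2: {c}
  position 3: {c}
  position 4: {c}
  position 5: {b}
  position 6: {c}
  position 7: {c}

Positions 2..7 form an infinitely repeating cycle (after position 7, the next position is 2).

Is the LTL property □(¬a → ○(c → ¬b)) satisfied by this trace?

Satisfied

¬a → ○(c → ¬b) holds at every position 0..7, and those are all positions ever visited, so □(¬a → ○(c → ¬b)) holds.
Positions where ¬a holds: 0, 2, 3, 4, 5, 6, 7.
Check ○(c → ¬b) at each: 0→ok, 2→ok, 3→ok, 4→ok, 5→ok, 6→ok, 7→ok.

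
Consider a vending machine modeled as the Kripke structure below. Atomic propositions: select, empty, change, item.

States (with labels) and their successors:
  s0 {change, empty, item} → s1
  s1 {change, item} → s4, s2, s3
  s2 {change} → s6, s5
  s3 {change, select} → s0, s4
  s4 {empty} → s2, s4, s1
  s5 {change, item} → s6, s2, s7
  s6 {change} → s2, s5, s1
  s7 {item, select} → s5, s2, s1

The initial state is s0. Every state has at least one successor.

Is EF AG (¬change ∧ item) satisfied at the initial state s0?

States satisfying AG (¬change ∧ item): ∅.
States satisfying EF AG (¬change ∧ item): ∅.
No suitable path/successor from s0 witnesses the formula.
s0 ∉ Sat(EF AG (¬change ∧ item)).

Violated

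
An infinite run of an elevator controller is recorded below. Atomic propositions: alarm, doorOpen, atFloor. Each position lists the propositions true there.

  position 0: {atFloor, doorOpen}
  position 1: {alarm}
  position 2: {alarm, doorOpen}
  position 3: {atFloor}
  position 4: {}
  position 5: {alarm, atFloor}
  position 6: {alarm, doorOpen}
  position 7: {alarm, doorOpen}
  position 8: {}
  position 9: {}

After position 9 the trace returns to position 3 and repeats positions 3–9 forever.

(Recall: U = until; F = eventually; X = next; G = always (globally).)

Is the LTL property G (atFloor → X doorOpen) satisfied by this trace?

atFloor → X doorOpen must hold at every position from 0 onward. It fails at position 0, so G (atFloor → X doorOpen) is false.
Positions where atFloor holds: 0, 3, 5.
Check X doorOpen at each: 0→fails, 3→fails, 5→ok.

No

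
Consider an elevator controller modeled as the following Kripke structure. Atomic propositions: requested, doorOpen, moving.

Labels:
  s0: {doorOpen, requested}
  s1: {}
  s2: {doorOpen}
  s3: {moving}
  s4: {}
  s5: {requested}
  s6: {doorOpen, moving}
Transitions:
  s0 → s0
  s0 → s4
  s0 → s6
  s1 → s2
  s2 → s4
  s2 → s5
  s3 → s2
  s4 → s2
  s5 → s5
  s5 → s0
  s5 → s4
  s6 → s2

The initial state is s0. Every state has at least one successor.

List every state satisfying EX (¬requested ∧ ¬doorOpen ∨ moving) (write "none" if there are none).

States satisfying ¬requested ∧ ¬doorOpen ∨ moving: {s1, s3, s4, s6}.
States satisfying EX (¬requested ∧ ¬doorOpen ∨ moving): {s0, s2, s5}.

{s0, s2, s5}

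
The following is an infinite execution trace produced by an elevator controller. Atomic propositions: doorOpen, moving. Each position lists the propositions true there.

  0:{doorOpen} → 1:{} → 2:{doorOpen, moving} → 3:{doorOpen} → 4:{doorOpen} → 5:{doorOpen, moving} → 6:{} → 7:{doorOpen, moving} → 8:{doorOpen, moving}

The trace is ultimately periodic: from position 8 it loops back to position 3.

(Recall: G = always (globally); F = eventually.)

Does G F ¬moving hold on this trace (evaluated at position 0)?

F ¬moving holds at every position 0..8, and those are all positions ever visited, so G F ¬moving holds.

Holds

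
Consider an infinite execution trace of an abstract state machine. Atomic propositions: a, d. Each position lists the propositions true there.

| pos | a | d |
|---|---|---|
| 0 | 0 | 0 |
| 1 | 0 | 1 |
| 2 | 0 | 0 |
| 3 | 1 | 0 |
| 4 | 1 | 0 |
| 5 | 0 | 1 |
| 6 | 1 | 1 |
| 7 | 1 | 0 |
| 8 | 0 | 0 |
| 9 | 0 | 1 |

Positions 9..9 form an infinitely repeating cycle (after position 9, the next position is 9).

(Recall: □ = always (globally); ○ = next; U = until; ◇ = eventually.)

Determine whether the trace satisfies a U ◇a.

Walking from position 0: ◇a first holds at position 0, and a holds at every earlier position along the way, so a U ◇a holds.

Yes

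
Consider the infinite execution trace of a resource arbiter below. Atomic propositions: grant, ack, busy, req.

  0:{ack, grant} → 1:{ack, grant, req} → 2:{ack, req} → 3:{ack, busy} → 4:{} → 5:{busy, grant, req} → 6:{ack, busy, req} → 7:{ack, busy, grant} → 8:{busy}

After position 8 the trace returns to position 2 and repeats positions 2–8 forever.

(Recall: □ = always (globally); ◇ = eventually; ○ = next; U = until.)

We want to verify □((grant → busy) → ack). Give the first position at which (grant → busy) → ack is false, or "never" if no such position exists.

Check (grant → busy) → ack at each position in order: 0 ✓, 1 ✓, 2 ✓, 3 ✓.
At position 4 the labels are {}, so (grant → busy) → ack is false there. This is the first violation.

4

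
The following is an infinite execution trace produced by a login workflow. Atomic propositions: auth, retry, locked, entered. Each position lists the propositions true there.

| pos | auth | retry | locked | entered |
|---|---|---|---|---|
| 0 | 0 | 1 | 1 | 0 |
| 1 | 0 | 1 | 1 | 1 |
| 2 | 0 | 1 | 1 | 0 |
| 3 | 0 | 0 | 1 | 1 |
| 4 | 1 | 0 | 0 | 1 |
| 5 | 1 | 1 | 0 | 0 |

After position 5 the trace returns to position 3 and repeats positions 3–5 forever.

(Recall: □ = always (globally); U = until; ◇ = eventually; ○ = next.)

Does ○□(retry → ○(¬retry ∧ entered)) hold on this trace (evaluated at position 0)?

No

The position after 0 is 1; □(retry → ○(¬retry ∧ entered)) is false there.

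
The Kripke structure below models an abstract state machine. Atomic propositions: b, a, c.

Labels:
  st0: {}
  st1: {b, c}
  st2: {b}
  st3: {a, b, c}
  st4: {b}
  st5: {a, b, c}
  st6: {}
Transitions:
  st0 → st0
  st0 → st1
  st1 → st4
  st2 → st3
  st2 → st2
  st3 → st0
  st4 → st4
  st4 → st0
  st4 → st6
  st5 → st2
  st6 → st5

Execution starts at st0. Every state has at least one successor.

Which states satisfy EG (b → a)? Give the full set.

{st0, st3}

States satisfying b → a: {st0, st3, st5, st6}.
States satisfying EG (b → a): {st0, st3}.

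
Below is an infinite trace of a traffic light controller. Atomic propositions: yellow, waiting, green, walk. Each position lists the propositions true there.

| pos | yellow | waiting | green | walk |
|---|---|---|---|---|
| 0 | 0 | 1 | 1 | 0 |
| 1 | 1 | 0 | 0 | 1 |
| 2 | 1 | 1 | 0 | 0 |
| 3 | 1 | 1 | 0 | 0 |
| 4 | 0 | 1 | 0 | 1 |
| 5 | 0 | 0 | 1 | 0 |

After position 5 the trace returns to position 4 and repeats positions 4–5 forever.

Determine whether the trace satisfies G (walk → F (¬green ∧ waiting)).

walk → F (¬green ∧ waiting) holds at every position 0..5, and those are all positions ever visited, so G (walk → F (¬green ∧ waiting)) holds.
Positions where walk holds: 1, 4.
Check F (¬green ∧ waiting) at each: 1→ok, 4→ok.

Satisfied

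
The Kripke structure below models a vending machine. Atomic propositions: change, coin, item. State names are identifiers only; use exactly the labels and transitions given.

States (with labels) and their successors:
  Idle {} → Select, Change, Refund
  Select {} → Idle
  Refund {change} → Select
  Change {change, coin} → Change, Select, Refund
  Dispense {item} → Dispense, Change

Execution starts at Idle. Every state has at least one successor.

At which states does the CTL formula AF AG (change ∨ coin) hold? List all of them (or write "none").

States satisfying AG (change ∨ coin): ∅.
States satisfying AF AG (change ∨ coin): ∅.

none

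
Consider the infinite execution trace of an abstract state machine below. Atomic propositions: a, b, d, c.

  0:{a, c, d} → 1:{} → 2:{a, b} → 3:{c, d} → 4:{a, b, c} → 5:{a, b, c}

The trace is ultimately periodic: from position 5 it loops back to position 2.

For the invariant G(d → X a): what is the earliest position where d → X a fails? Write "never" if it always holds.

At position 0 the labels are {a, c, d} and the next position 1 has {}, so d → X a is false there. This is the first violation.

0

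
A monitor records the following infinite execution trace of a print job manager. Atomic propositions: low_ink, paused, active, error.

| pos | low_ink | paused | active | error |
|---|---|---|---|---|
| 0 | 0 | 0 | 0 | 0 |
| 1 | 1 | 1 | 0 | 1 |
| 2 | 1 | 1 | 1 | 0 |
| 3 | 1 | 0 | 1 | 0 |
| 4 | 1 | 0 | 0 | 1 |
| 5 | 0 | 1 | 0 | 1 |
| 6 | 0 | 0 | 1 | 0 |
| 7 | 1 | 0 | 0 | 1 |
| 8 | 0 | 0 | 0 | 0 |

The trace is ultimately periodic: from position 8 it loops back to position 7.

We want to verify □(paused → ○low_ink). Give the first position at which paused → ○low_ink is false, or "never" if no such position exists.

Check paused → ○low_ink at each position in order: 0 ✓, 1 ✓, 2 ✓, 3 ✓, 4 ✓.
At position 5 the labels are {error, paused} and the next position 6 has {active}, so paused → ○low_ink is false there. This is the first violation.

5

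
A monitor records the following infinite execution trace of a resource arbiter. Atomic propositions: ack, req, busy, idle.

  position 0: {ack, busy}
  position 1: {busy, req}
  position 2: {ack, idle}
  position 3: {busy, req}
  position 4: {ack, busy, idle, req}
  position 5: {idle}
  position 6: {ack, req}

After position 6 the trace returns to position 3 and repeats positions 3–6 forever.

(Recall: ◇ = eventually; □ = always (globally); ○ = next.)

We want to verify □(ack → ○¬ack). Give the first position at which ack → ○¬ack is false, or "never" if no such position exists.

ack → ○¬ack holds at every position 0..6, and those are all the positions the trace ever visits, so the invariant □(ack → ○¬ack) is never violated.

never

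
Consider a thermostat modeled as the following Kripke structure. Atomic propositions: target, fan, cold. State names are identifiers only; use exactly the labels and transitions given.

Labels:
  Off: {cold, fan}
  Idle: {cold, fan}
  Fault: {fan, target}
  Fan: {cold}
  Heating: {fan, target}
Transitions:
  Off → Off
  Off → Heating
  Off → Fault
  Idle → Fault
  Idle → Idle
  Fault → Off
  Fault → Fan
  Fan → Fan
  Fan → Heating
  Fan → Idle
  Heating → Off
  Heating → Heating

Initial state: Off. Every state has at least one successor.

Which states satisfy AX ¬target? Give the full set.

States satisfying ¬target: {Off, Idle, Fan}.
States satisfying AX ¬target: {Fault}.

{Fault}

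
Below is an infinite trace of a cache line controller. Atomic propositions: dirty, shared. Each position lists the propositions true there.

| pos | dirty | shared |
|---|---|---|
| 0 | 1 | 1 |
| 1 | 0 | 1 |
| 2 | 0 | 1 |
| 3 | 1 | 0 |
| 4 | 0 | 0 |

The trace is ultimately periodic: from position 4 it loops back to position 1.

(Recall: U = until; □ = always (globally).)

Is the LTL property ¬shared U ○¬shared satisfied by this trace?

Walking from position 0: at position 0, ○¬shared has not yet held and ¬shared fails, so ¬shared U ○¬shared is false.

Does not hold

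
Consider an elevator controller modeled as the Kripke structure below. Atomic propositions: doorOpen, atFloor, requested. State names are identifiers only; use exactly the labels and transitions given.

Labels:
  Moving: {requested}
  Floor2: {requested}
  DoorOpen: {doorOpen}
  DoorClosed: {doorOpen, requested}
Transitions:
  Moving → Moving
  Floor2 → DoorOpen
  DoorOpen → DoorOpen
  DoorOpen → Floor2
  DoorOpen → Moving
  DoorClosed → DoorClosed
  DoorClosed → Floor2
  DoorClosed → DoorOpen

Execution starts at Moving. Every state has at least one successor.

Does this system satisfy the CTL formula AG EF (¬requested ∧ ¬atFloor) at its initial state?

No

States satisfying EF (¬requested ∧ ¬atFloor): {Floor2, DoorOpen, DoorClosed}.
States satisfying AG EF (¬requested ∧ ¬atFloor): ∅.
Moving is reachable from Moving and violates EF (¬requested ∧ ¬atFloor), so AG fails at Moving.
Moving ∉ Sat(AG EF (¬requested ∧ ¬atFloor)).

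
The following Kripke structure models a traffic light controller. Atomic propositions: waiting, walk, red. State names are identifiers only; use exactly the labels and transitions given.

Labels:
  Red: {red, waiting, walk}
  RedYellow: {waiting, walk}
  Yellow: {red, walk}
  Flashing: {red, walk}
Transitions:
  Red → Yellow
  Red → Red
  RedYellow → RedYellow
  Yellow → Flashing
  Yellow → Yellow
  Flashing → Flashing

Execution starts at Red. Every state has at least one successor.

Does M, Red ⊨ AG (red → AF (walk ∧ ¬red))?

Does not hold

States satisfying red → AF (walk ∧ ¬red): {RedYellow}.
States satisfying AG (red → AF (walk ∧ ¬red)): {RedYellow}.
Flashing is reachable from Red and violates red → AF (walk ∧ ¬red), so AG fails at Red.
Red ∉ Sat(AG (red → AF (walk ∧ ¬red))).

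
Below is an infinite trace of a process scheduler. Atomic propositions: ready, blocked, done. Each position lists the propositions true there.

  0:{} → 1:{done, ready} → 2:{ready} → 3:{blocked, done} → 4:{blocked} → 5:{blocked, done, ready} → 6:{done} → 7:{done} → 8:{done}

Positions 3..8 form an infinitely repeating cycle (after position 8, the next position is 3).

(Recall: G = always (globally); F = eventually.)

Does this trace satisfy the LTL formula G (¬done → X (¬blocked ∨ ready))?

Violated

¬done → X (¬blocked ∨ ready) must hold at every position from 0 onward. It fails at position 2, so G (¬done → X (¬blocked ∨ ready)) is false.
Positions where ¬done holds: 0, 2, 4.
Check X (¬blocked ∨ ready) at each: 0→ok, 2→fails, 4→ok.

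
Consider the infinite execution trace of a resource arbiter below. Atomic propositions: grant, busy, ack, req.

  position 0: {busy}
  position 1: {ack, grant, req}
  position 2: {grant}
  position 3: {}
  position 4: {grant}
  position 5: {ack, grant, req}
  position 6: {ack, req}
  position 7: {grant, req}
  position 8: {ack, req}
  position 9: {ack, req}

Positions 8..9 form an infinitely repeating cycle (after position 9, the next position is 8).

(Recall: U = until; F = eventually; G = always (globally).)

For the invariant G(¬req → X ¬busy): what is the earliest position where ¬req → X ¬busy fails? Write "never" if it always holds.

never

¬req → X ¬busy holds at every position 0..9, and those are all the positions the trace ever visits, so the invariant G(¬req → X ¬busy) is never violated.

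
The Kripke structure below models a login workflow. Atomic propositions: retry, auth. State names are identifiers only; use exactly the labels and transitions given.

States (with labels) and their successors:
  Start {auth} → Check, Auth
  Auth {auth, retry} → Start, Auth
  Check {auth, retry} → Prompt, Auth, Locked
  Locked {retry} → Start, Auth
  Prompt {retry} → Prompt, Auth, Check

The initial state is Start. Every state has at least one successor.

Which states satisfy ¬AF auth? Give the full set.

{Prompt}

States satisfying auth: {Start, Auth, Check}.
States satisfying AF auth: {Start, Auth, Check, Locked}.
States satisfying ¬AF auth: {Prompt}.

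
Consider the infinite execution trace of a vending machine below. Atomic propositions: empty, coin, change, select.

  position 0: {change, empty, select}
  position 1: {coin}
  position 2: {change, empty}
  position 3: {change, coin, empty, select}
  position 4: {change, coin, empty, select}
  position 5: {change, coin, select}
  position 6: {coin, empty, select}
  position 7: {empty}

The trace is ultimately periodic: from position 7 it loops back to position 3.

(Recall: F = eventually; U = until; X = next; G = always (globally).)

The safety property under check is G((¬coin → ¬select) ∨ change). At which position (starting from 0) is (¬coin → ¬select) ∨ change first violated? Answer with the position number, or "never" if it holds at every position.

never

(¬coin → ¬select) ∨ change holds at every position 0..7, and those are all the positions the trace ever visits, so the invariant G((¬coin → ¬select) ∨ change) is never violated.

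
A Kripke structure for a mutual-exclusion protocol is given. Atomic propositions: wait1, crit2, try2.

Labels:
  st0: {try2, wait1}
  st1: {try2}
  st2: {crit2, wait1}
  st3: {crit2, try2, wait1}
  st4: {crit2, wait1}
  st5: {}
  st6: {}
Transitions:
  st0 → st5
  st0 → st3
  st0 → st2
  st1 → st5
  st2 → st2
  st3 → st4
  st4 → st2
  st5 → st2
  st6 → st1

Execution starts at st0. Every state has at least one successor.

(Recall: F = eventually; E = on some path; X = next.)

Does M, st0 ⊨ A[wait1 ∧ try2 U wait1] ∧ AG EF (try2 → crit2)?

States satisfying wait1 ∧ try2: {st0, st3}.
States satisfying wait1: {st0, st2, st3, st4}.
States satisfying A[wait1 ∧ try2 U wait1]: {st0, st2, st3, st4}.
States satisfying EF (try2 → crit2): {st0, st1, st2, st3, st4, st5, st6}.
States satisfying AG EF (try2 → crit2): {st0, st1, st2, st3, st4, st5, st6}.
States satisfying A[wait1 ∧ try2 U wait1] ∧ AG EF (try2 → crit2): {st0, st2, st3, st4}.
st0 ∈ Sat(A[wait1 ∧ try2 U wait1] ∧ AG EF (try2 → crit2)).

Yes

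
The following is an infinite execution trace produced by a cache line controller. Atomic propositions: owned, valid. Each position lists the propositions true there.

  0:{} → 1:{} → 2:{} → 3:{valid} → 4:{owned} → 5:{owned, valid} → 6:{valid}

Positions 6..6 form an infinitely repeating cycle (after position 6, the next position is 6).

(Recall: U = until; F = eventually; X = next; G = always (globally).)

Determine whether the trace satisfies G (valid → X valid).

No

valid → X valid must hold at every position from 0 onward. It fails at position 3, so G (valid → X valid) is false.
Positions where valid holds: 3, 5, 6.
Check X valid at each: 3→fails, 5→ok, 6→ok.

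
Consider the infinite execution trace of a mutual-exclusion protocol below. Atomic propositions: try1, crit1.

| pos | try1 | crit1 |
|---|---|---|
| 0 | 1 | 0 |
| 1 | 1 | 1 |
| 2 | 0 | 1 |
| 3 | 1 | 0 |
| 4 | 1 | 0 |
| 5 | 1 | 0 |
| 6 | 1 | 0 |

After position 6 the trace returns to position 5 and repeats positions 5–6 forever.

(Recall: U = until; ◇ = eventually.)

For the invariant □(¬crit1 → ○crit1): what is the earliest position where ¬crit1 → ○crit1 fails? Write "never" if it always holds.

3

Check ¬crit1 → ○crit1 at each position in order: 0 ✓, 1 ✓, 2 ✓.
At position 3 the labels are {try1} and the next position 4 has {try1}, so ¬crit1 → ○crit1 is false there. This is the first violation.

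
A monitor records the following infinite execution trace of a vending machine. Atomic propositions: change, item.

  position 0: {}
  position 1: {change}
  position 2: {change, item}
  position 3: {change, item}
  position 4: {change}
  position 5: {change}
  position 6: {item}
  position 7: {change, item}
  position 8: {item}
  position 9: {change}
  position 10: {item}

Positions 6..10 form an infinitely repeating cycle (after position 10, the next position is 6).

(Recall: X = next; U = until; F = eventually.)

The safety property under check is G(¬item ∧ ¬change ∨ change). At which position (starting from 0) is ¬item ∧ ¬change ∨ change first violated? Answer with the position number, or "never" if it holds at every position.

Check ¬item ∧ ¬change ∨ change at each position in order: 0 ✓, 1 ✓, 2 ✓, 3 ✓, 4 ✓, 5 ✓.
At position 6 the labels are {item}, so ¬item ∧ ¬change ∨ change is false there. This is the first violation.

6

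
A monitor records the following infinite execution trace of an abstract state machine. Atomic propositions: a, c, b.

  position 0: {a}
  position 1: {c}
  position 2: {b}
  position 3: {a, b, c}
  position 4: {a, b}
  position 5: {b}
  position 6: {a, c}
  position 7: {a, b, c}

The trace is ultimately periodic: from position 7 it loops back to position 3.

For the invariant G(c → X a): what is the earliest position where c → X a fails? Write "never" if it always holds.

Check c → X a at each position in order: 0 ✓.
At position 1 the labels are {c} and the next position 2 has {b}, so c → X a is false there. This is the first violation.

1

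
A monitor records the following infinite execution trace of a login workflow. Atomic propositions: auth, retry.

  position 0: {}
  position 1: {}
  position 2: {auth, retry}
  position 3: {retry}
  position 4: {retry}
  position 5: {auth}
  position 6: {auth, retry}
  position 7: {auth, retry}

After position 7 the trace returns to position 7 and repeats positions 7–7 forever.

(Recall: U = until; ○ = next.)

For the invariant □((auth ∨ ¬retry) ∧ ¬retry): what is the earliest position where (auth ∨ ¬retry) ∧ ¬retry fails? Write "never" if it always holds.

2

Check (auth ∨ ¬retry) ∧ ¬retry at each position in order: 0 ✓, 1 ✓.
At position 2 the labels are {auth, retry}, so (auth ∨ ¬retry) ∧ ¬retry is false there. This is the first violation.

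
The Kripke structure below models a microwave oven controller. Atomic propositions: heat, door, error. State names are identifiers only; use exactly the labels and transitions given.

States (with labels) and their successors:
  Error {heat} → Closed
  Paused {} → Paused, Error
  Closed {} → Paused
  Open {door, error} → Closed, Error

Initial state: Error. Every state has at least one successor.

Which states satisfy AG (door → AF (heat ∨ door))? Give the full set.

States satisfying door → AF (heat ∨ door): {Error, Paused, Closed, Open}.
States satisfying AG (door → AF (heat ∨ door)): {Error, Paused, Closed, Open}.

{Error, Paused, Closed, Open}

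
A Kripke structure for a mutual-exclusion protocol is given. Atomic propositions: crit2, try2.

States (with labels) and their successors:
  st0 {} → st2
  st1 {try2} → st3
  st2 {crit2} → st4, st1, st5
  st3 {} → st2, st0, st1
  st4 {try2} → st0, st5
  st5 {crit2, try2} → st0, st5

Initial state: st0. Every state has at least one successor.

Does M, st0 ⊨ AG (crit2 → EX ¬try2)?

States satisfying crit2 → EX ¬try2: {st0, st1, st3, st4, st5}.
States satisfying AG (crit2 → EX ¬try2): ∅.
st2 is reachable from st0 and violates crit2 → EX ¬try2, so AG fails at st0.
st0 ∉ Sat(AG (crit2 → EX ¬try2)).

Violated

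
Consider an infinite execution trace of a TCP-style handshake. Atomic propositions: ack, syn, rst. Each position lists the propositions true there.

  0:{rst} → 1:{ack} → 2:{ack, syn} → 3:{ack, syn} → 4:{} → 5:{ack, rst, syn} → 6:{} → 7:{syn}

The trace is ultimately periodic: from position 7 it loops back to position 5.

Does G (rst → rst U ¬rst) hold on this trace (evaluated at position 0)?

Holds

rst → rst U ¬rst holds at every position 0..7, and those are all positions ever visited, so G (rst → rst U ¬rst) holds.
Positions where rst holds: 0, 5.
Check rst U ¬rst at each: 0→ok, 5→ok.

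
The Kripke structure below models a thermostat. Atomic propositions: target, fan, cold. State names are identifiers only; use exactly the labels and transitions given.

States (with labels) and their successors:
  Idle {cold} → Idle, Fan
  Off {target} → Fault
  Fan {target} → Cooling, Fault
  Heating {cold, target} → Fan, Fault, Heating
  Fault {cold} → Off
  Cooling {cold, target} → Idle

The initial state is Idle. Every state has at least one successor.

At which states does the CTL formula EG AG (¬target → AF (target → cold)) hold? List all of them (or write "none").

{Idle, Off, Fan, Heating, Fault, Cooling}

States satisfying AG (¬target → AF (target → cold)): {Idle, Off, Fan, Heating, Fault, Cooling}.
States satisfying EG AG (¬target → AF (target → cold)): {Idle, Off, Fan, Heating, Fault, Cooling}.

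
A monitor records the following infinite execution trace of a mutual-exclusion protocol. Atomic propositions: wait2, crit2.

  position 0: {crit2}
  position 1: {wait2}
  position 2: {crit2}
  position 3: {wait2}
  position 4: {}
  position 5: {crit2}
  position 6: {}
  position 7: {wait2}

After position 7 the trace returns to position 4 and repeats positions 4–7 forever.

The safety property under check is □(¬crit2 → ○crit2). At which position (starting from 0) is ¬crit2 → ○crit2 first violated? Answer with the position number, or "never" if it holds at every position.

3

Check ¬crit2 → ○crit2 at each position in order: 0 ✓, 1 ✓, 2 ✓.
At position 3 the labels are {wait2} and the next position 4 has {}, so ¬crit2 → ○crit2 is false there. This is the first violation.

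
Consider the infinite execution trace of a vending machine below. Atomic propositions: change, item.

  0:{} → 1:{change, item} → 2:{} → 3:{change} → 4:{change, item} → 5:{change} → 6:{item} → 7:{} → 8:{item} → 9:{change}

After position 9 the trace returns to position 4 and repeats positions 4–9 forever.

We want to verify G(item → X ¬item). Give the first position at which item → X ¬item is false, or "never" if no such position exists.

never

item → X ¬item holds at every position 0..9, and those are all the positions the trace ever visits, so the invariant G(item → X ¬item) is never violated.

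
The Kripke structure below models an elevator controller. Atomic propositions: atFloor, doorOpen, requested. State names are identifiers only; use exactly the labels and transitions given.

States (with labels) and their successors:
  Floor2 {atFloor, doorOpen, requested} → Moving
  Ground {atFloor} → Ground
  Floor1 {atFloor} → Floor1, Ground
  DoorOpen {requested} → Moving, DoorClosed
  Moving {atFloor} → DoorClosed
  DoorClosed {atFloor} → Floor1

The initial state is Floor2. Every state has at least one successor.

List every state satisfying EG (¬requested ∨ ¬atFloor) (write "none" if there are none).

States satisfying ¬requested ∨ ¬atFloor: {Ground, Floor1, DoorOpen, Moving, DoorClosed}.
States satisfying EG (¬requested ∨ ¬atFloor): {Ground, Floor1, DoorOpen, Moving, DoorClosed}.

{Ground, Floor1, DoorOpen, Moving, DoorClosed}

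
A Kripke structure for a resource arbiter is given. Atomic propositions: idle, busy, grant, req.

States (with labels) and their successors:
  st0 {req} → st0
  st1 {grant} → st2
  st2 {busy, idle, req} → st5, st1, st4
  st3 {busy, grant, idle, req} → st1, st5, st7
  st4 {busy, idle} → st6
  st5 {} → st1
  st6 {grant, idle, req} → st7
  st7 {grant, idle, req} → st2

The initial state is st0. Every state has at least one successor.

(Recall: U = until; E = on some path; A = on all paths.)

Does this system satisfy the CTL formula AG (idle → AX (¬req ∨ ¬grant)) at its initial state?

States satisfying idle → AX (¬req ∨ ¬grant): {st0, st1, st2, st5, st7}.
States satisfying AG (idle → AX (¬req ∨ ¬grant)): {st0}.
Every state reachable from st0 satisfies idle → AX (¬req ∨ ¬grant).
st0 ∈ Sat(AG (idle → AX (¬req ∨ ¬grant))).

Satisfied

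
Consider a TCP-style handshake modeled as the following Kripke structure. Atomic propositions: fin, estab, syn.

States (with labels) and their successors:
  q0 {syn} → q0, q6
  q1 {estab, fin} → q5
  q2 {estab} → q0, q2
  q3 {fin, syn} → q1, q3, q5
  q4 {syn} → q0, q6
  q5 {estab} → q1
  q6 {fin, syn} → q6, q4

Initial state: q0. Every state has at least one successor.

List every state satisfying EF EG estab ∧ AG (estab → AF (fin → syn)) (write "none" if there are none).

States satisfying EG estab: {q1, q2, q5}.
States satisfying EF EG estab: {q1, q2, q3, q5}.
States satisfying estab → AF (fin → syn): {q0, q1, q2, q3, q4, q5, q6}.
States satisfying AG (estab → AF (fin → syn)): {q0, q1, q2, q3, q4, q5, q6}.
States satisfying EF EG estab ∧ AG (estab → AF (fin → syn)): {q1, q2, q3, q5}.

{q1, q2, q3, q5}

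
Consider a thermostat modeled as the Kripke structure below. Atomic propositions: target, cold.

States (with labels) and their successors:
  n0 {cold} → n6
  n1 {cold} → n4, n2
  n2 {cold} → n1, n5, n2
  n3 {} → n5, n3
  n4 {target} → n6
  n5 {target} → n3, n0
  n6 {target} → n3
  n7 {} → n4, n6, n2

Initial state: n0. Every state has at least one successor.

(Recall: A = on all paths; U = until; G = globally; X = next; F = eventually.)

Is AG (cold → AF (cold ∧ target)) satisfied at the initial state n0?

States satisfying cold → AF (cold ∧ target): {n3, n4, n5, n6, n7}.
States satisfying AG (cold → AF (cold ∧ target)): ∅.
n0 is reachable from n0 and violates cold → AF (cold ∧ target), so AG fails at n0.
n0 ∉ Sat(AG (cold → AF (cold ∧ target))).

No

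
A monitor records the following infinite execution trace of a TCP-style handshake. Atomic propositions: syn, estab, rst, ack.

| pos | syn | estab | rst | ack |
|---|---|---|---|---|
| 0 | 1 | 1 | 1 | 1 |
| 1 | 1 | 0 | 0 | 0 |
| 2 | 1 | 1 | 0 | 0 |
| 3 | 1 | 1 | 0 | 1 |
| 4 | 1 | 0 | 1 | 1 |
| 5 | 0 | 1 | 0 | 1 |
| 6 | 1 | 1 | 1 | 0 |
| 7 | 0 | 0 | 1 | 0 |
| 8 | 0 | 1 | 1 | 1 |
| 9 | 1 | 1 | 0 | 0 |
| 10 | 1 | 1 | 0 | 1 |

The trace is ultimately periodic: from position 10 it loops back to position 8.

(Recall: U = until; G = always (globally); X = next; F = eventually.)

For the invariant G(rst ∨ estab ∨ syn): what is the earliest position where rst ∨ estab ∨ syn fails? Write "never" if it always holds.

rst ∨ estab ∨ syn holds at every position 0..10, and those are all the positions the trace ever visits, so the invariant G(rst ∨ estab ∨ syn) is never violated.

never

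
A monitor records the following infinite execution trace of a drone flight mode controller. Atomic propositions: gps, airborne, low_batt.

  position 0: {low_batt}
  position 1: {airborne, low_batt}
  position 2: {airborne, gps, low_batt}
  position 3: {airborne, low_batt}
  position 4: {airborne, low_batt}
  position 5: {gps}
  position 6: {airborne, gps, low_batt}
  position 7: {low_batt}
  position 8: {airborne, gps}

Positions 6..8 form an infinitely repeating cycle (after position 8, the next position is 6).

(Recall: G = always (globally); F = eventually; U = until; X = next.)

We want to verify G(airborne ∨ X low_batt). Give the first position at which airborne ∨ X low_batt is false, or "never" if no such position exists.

Check airborne ∨ X low_batt at each position in order: 0 ✓, 1 ✓, 2 ✓, 3 ✓, 4 ✓, 5 ✓, 6 ✓.
At position 7 the labels are {low_batt} and the next position 8 has {airborne, gps}, so airborne ∨ X low_batt is false there. This is the first violation.

7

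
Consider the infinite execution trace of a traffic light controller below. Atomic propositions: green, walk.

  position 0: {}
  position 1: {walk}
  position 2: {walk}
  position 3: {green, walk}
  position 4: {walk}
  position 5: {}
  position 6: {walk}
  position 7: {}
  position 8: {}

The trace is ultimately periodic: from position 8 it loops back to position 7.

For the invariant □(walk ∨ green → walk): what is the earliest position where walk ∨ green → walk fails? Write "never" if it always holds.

never

walk ∨ green → walk holds at every position 0..8, and those are all the positions the trace ever visits, so the invariant □(walk ∨ green → walk) is never violated.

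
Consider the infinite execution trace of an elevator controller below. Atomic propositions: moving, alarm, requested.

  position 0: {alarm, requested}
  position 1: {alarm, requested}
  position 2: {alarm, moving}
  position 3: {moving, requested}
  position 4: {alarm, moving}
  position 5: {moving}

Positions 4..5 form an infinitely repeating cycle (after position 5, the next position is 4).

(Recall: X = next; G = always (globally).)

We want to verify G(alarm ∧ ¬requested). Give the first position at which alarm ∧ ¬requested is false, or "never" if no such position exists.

At position 0 the labels are {alarm, requested}, so alarm ∧ ¬requested is false there. This is the first violation.

0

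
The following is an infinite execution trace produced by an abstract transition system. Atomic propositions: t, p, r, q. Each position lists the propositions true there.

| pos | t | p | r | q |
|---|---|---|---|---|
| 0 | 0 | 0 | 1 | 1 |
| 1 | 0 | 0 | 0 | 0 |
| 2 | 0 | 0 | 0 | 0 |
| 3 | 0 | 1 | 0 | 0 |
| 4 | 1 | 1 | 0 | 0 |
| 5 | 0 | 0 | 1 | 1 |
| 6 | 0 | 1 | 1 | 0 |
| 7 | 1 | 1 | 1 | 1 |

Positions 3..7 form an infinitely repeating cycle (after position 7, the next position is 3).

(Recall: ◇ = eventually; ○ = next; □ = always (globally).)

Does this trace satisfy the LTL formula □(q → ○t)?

Violated

q → ○t must hold at every position from 0 onward. It fails at position 0, so □(q → ○t) is false.
Positions where q holds: 0, 5, 7.
Check ○t at each: 0→fails, 5→fails, 7→fails.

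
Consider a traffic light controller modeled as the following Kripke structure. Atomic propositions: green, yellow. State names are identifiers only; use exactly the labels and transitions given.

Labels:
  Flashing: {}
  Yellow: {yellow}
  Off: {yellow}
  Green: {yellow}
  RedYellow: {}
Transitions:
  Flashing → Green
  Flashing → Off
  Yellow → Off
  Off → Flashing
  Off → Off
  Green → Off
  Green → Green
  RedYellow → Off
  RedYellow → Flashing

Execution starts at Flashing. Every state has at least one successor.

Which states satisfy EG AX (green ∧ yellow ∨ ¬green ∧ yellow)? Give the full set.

{Flashing, Green}

States satisfying AX (green ∧ yellow ∨ ¬green ∧ yellow): {Flashing, Yellow, Green}.
States satisfying EG AX (green ∧ yellow ∨ ¬green ∧ yellow): {Flashing, Green}.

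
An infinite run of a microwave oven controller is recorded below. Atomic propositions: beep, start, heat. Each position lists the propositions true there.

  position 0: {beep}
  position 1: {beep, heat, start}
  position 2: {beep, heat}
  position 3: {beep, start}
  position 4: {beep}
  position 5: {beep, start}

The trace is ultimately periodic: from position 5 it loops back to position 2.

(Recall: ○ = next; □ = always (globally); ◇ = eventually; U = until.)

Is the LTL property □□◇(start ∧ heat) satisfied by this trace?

Violated

□◇(start ∧ heat) must hold at every position from 0 onward. It fails at position 0, so □□◇(start ∧ heat) is false.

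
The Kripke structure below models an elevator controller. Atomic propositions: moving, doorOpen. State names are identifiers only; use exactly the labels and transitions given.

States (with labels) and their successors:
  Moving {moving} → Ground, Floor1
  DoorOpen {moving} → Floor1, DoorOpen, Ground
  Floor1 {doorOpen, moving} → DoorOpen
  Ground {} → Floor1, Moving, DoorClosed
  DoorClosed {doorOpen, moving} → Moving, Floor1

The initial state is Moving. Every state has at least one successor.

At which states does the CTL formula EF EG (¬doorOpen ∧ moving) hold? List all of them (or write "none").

{Moving, DoorOpen, Floor1, Ground, DoorClosed}

States satisfying EG (¬doorOpen ∧ moving): {DoorOpen}.
States satisfying EF EG (¬doorOpen ∧ moving): {Moving, DoorOpen, Floor1, Ground, DoorClosed}.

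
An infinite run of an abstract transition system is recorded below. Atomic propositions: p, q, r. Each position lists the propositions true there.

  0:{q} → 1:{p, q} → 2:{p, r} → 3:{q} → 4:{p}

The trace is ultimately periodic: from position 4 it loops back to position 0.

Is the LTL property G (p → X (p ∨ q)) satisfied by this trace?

Yes

p → X (p ∨ q) holds at every position 0..4, and those are all positions ever visited, so G (p → X (p ∨ q)) holds.
Positions where p holds: 1, 2, 4.
Check X (p ∨ q) at each: 1→ok, 2→ok, 4→ok.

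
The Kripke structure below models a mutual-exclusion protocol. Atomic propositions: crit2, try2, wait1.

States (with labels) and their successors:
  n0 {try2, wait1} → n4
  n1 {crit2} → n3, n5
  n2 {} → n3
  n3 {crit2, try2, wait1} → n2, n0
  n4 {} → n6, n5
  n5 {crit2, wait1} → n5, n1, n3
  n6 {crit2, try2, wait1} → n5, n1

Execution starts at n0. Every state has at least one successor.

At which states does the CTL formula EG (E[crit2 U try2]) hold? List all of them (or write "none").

{n1, n5, n6}

States satisfying E[crit2 U try2]: {n0, n1, n3, n5, n6}.
States satisfying EG (E[crit2 U try2]): {n1, n5, n6}.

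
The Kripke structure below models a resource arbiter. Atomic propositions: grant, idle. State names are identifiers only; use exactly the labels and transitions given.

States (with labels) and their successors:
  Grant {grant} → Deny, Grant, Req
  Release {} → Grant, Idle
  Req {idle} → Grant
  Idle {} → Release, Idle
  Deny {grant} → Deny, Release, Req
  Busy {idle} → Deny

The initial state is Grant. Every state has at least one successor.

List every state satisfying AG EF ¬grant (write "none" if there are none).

States satisfying EF ¬grant: {Grant, Release, Req, Idle, Deny, Busy}.
States satisfying AG EF ¬grant: {Grant, Release, Req, Idle, Deny, Busy}.

{Grant, Release, Req, Idle, Deny, Busy}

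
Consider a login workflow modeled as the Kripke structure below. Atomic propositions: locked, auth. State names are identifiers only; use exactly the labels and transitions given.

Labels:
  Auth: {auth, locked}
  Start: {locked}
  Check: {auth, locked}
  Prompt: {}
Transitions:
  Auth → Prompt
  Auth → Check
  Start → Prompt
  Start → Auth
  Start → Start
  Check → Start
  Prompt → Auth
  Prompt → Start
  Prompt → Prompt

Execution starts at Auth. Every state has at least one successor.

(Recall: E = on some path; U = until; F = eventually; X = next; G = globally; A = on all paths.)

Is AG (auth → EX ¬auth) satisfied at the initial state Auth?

Yes

States satisfying auth → EX ¬auth: {Auth, Start, Check, Prompt}.
States satisfying AG (auth → EX ¬auth): {Auth, Start, Check, Prompt}.
Every state reachable from Auth satisfies auth → EX ¬auth.
Auth ∈ Sat(AG (auth → EX ¬auth)).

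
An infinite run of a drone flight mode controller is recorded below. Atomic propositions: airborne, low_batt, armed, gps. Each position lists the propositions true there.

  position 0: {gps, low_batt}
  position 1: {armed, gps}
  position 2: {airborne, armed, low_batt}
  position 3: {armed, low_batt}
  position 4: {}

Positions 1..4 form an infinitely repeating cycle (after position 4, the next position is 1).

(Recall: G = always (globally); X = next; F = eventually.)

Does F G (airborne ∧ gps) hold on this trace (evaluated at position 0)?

No

G (airborne ∧ gps) is false at every position 0..4, so it never becomes true and F G (airborne ∧ gps) fails.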